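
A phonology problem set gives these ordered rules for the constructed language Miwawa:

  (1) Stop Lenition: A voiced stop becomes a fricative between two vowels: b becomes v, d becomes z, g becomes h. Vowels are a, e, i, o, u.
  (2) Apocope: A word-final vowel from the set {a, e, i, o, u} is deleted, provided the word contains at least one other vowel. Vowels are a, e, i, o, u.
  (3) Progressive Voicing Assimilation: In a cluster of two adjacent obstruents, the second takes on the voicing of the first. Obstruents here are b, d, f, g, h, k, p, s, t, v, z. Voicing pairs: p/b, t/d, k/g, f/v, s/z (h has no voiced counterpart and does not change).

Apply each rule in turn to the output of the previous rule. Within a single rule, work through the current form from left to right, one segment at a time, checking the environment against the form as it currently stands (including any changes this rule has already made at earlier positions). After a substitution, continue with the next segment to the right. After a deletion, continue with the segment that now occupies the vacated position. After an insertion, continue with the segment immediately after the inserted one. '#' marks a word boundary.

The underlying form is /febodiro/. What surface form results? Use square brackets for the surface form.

[fevozir]

(1) Stop Lenition: [febodiro] → [fevoziro]
(2) Apocope: [fevoziro] → [fevozir]
(3) Progressive Voicing Assimilation: no change — [fevozir]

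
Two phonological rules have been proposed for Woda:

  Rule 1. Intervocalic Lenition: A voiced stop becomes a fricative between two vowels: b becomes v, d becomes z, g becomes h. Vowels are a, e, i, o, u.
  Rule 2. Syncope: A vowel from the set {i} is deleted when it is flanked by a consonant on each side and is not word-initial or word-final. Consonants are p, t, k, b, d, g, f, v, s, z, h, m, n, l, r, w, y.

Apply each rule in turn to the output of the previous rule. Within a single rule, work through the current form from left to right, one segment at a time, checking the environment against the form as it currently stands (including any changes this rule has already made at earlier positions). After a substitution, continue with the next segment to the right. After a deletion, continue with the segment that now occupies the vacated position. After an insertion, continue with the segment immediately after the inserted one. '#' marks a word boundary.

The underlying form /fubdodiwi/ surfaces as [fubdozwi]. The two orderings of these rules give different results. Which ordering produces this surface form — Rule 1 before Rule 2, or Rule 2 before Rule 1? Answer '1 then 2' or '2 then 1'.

Order 1 then 2:
  1 Intervocalic Lenition: [fubdodiwi] → [fubdoziwi]
  2 Syncope: [fubdoziwi] → [fubdozwi]
  result: [fubdozwi]
Order 2 then 1:
  2 Syncope: [fubdodiwi] → [fubdodwi]
  1 Intervocalic Lenition: no change — [fubdodwi]
  result: [fubdodwi]

1 then 2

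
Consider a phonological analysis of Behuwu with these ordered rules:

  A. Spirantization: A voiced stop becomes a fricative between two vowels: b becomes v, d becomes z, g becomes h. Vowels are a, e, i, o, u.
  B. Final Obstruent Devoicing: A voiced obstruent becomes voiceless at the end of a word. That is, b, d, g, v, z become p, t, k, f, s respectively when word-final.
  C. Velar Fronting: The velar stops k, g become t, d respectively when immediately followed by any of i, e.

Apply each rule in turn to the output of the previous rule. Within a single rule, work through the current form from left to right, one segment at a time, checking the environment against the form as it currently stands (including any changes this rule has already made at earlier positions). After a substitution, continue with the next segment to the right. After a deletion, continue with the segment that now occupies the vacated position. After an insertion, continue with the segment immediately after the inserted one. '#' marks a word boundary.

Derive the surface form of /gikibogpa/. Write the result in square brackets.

[ditivogpa]

A Spirantization: [gikibogpa] → [gikivogpa]
B Final Obstruent Devoicing: no change — [gikivogpa]
C Velar Fronting: [gikivogpa] → [ditivogpa]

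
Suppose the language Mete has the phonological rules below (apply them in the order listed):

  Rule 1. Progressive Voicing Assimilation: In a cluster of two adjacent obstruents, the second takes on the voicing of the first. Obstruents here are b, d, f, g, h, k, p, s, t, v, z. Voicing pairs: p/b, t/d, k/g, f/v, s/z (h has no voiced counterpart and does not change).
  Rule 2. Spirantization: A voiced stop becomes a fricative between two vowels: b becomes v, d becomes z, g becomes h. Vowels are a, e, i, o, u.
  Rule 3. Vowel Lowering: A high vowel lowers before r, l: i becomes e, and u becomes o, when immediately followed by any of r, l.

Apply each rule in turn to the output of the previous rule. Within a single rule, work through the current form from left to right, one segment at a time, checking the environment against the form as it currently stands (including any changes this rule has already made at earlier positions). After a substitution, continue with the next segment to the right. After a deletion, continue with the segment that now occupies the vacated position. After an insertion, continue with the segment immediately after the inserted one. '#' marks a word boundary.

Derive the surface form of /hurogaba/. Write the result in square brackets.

[horohava]

Rule 1 Progressive Voicing Assimilation: no change — [hurogaba]
Rule 2 Spirantization: [hurogaba] → [hurohava]
Rule 3 Vowel Lowering: [hurohava] → [horohava]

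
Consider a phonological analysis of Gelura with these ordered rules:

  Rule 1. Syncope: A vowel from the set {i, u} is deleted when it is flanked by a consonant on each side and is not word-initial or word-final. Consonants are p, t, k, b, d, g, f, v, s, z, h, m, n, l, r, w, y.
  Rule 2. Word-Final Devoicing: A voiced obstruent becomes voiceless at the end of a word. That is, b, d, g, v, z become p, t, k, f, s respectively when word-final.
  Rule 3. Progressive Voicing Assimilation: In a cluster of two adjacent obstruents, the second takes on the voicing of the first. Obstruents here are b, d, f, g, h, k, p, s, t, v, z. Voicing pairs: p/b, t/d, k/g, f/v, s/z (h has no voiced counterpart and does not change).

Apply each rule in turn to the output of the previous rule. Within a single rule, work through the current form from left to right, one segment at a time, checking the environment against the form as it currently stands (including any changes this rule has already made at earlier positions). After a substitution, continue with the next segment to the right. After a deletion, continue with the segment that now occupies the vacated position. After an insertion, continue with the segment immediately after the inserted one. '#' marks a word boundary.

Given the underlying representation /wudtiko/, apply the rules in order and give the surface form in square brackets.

[wddgo]

Rule 1 Syncope: [wudtiko] → [wdtko]
Rule 2 Word-Final Devoicing: no change — [wdtko]
Rule 3 Progressive Voicing Assimilation: [wdtko] → [wddgo]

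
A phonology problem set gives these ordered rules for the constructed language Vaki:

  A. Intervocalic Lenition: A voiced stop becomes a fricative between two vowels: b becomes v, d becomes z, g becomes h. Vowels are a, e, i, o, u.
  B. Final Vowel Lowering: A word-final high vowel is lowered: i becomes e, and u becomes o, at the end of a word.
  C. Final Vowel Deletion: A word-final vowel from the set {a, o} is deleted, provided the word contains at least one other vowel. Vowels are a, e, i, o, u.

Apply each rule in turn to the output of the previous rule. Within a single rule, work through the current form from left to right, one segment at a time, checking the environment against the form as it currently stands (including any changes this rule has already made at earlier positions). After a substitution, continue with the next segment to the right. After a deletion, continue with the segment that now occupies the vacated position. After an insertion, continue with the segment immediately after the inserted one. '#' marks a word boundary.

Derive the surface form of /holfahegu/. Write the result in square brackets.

[holfaheh]

A Intervocalic Lenition: [holfahegu] → [holfahehu]
B Final Vowel Lowering: [holfahehu] → [holfaheho]
C Final Vowel Deletion: [holfaheho] → [holfaheh]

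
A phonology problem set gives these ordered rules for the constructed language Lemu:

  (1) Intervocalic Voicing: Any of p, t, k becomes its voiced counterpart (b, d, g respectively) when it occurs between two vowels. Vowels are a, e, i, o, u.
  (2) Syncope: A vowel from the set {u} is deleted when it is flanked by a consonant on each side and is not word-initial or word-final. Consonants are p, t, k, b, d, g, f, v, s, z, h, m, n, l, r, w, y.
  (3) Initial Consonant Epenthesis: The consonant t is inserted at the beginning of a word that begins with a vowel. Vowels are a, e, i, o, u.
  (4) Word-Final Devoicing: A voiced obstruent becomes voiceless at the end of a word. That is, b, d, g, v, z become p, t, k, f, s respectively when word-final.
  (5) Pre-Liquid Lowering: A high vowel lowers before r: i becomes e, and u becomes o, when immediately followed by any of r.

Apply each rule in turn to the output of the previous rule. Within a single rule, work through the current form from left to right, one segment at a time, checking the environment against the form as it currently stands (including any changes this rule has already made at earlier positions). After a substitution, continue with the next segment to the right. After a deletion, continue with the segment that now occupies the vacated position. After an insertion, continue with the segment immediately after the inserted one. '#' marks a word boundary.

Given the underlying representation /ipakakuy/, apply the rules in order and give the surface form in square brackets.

[tibagagy]

(1) Intervocalic Voicing: [ipakakuy] → [ibagaguy]
(2) Syncope: [ibagaguy] → [ibagagy]
(3) Initial Consonant Epenthesis: [ibagagy] → [tibagagy]
(4) Word-Final Devoicing: no change — [tibagagy]
(5) Pre-Liquid Lowering: no change — [tibagagy]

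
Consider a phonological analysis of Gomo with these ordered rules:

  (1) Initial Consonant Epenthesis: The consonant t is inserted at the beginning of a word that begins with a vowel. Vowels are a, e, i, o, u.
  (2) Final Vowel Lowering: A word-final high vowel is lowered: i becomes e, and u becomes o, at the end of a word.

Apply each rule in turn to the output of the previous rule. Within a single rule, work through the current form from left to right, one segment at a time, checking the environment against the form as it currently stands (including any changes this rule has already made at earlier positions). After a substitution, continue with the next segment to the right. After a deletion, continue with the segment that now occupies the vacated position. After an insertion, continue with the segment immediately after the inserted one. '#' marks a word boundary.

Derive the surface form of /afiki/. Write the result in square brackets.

(1) Initial Consonant Epenthesis: [afiki] → [tafiki]
(2) Final Vowel Lowering: [tafiki] → [tafike]

[tafike]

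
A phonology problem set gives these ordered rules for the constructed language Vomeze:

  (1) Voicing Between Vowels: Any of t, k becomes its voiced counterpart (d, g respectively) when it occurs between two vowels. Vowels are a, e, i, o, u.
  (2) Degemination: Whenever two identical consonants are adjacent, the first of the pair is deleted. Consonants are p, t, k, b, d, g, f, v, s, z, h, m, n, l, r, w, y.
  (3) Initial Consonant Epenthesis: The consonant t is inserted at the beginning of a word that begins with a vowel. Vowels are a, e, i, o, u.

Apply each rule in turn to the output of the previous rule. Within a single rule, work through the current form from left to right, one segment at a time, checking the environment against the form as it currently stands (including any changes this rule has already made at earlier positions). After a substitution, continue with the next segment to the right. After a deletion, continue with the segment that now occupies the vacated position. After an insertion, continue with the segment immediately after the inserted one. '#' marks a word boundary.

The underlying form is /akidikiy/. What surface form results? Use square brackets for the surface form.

(1) Voicing Between Vowels: [akidikiy] → [agidigiy]
(2) Degemination: no change — [agidigiy]
(3) Initial Consonant Epenthesis: [agidigiy] → [tagidigiy]

[tagidigiy]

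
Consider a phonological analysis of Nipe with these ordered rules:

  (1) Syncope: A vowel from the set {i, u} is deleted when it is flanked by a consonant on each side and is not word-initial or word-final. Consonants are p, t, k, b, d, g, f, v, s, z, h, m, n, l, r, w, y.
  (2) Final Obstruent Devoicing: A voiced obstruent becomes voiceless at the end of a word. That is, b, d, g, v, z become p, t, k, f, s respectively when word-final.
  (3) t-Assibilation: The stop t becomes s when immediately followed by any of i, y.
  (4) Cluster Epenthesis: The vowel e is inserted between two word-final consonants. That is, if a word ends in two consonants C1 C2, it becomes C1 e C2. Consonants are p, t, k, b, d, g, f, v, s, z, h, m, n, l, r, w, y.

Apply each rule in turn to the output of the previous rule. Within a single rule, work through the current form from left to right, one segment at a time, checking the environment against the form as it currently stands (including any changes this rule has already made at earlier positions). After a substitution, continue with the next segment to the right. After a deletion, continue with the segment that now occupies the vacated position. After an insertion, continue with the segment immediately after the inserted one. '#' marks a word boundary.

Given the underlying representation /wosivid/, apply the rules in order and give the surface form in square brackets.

(1) Syncope: [wosivid] → [wosvd]
(2) Final Obstruent Devoicing: [wosvd] → [wosvt]
(3) t-Assibilation: no change — [wosvt]
(4) Cluster Epenthesis: [wosvt] → [wosvet]

[wosvet]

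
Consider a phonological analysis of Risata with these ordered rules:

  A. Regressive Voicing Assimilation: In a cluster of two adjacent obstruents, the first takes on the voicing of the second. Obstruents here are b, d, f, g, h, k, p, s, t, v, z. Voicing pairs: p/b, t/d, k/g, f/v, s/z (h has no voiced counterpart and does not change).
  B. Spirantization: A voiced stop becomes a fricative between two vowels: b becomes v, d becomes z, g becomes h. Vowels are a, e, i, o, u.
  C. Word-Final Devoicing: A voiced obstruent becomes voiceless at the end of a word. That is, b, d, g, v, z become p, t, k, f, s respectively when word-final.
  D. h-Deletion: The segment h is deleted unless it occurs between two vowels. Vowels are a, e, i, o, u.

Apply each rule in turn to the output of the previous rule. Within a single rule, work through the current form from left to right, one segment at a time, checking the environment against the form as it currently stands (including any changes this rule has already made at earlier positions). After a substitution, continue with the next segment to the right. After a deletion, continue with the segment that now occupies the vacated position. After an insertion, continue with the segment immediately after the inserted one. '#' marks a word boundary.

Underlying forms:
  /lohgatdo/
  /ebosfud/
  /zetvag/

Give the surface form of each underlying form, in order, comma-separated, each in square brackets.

[logaddo], [evosfut], [zedvak]

/lohgatdo/:
  A Regressive Voicing Assimilation: [lohgatdo] → [lohgaddo]
  B Spirantization: no change — [lohgaddo]
  C Word-Final Devoicing: no change — [lohgaddo]
  D h-Deletion: [lohgaddo] → [logaddo]
/ebosfud/:
  A Regressive Voicing Assimilation: no change — [ebosfud]
  B Spirantization: [ebosfud] → [evosfud]
  C Word-Final Devoicing: [evosfud] → [evosfut]
  D h-Deletion: no change — [evosfut]
/zetvag/:
  A Regressive Voicing Assimilation: [zetvag] → [zedvag]
  B Spirantization: no change — [zedvag]
  C Word-Final Devoicing: [zedvag] → [zedvak]
  D h-Deletion: no change — [zedvak]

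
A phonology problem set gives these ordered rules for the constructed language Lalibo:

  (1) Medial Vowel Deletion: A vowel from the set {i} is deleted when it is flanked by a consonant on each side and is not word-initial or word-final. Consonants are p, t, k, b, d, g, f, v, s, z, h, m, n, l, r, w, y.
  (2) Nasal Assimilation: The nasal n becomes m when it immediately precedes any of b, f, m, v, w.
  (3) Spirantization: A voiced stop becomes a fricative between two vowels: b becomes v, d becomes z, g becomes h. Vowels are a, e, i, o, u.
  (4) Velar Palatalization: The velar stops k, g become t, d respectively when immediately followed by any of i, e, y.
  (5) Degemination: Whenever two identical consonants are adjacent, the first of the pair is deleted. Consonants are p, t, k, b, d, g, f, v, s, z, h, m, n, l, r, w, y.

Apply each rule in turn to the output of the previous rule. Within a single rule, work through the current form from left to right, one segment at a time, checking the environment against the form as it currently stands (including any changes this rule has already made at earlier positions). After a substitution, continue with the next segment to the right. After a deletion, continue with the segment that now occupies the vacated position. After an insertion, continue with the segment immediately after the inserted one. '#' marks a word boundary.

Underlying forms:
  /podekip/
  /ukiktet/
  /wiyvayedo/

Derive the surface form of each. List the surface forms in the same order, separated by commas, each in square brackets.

[pozekp], [uktet], [wyvayezo]

/podekip/:
  (1) Medial Vowel Deletion: [podekip] → [podekp]
  (2) Nasal Assimilation: no change — [podekp]
  (3) Spirantization: [podekp] → [pozekp]
  (4) Velar Palatalization: no change — [pozekp]
  (5) Degemination: no change — [pozekp]
/ukiktet/:
  (1) Medial Vowel Deletion: [ukiktet] → [ukktet]
  (2) Nasal Assimilation: no change — [ukktet]
  (3) Spirantization: no change — [ukktet]
  (4) Velar Palatalization: no change — [ukktet]
  (5) Degemination: [ukktet] → [uktet]
/wiyvayedo/:
  (1) Medial Vowel Deletion: [wiyvayedo] → [wyvayedo]
  (2) Nasal Assimilation: no change — [wyvayedo]
  (3) Spirantization: [wyvayedo] → [wyvayezo]
  (4) Velar Palatalization: no change — [wyvayezo]
  (5) Degemination: no change — [wyvayezo]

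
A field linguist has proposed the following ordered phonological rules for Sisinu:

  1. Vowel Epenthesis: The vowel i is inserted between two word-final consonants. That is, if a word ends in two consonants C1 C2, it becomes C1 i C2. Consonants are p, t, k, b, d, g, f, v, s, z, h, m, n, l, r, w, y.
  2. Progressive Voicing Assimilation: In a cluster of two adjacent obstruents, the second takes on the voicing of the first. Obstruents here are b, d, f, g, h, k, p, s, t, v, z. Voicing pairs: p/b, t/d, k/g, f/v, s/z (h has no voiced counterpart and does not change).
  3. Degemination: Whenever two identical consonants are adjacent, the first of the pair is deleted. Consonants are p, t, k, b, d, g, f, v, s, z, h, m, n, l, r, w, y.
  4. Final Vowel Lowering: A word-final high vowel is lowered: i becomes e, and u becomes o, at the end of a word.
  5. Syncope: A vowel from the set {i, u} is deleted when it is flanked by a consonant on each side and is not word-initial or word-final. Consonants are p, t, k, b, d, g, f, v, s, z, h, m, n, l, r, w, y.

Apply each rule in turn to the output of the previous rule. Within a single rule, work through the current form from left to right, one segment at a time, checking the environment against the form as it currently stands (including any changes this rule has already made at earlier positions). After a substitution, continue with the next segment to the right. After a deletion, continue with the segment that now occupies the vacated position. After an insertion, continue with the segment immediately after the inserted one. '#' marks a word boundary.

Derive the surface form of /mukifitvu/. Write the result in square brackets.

1 Vowel Epenthesis: no change — [mukifitvu]
2 Progressive Voicing Assimilation: [mukifitvu] → [mukifitfu]
3 Degemination: no change — [mukifitfu]
4 Final Vowel Lowering: [mukifitfu] → [mukifitfo]
5 Syncope: [mukifitfo] → [mkftfo]

[mkftfo]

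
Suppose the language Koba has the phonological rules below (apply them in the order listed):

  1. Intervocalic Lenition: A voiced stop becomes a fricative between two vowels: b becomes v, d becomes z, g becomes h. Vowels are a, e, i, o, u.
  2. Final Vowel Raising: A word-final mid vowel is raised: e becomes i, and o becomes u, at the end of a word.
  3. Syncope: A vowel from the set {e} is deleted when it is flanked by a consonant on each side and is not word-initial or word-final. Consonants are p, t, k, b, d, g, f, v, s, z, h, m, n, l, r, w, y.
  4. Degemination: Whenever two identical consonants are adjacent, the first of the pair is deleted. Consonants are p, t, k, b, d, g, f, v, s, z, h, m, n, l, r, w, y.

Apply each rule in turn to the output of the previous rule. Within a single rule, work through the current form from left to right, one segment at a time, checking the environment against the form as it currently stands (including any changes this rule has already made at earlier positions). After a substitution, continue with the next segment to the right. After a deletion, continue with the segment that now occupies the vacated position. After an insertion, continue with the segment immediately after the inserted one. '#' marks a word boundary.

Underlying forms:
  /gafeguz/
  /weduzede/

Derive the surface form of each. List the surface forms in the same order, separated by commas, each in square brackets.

[gafhuz], [wzuzi]

/gafeguz/:
  1 Intervocalic Lenition: [gafeguz] → [gafehuz]
  2 Final Vowel Raising: no change — [gafehuz]
  3 Syncope: [gafehuz] → [gafhuz]
  4 Degemination: no change — [gafhuz]
/weduzede/:
  1 Intervocalic Lenition: [weduzede] → [wezuzeze]
  2 Final Vowel Raising: [wezuzeze] → [wezuzezi]
  3 Syncope: [wezuzezi] → [wzuzzi]
  4 Degemination: [wzuzzi] → [wzuzi]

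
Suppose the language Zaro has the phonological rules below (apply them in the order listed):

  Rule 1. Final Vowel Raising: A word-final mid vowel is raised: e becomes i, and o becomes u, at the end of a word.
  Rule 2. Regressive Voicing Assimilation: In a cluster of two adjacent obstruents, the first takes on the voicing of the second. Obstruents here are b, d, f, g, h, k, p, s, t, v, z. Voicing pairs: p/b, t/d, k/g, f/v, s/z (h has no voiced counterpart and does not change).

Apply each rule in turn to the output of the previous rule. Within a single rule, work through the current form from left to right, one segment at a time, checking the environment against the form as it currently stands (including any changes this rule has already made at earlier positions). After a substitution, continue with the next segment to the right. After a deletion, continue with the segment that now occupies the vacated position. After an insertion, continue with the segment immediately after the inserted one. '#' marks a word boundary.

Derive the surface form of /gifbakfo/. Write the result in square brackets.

Rule 1 Final Vowel Raising: [gifbakfo] → [gifbakfu]
Rule 2 Regressive Voicing Assimilation: [gifbakfu] → [givbakfu]

[givbakfu]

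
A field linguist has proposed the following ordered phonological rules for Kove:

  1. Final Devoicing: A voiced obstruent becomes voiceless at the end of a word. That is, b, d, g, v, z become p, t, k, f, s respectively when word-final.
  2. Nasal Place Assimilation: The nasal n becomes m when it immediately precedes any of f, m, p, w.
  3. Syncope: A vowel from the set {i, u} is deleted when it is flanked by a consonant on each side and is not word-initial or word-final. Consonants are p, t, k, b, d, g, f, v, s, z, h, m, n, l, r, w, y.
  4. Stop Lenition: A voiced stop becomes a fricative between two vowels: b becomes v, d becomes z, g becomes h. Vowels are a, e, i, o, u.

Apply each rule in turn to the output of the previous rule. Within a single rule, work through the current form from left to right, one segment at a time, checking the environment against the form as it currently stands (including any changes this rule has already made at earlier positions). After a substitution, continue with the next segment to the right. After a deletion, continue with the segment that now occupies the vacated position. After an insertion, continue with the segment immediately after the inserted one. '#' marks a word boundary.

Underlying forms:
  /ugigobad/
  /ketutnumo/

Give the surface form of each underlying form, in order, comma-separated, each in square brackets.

[uggovat], [kettnmo]

/ugigobad/:
  1 Final Devoicing: [ugigobad] → [ugigobat]
  2 Nasal Place Assimilation: no change — [ugigobat]
  3 Syncope: [ugigobat] → [uggobat]
  4 Stop Lenition: [uggobat] → [uggovat]
/ketutnumo/:
  1 Final Devoicing: no change — [ketutnumo]
  2 Nasal Place Assimilation: no change — [ketutnumo]
  3 Syncope: [ketutnumo] → [kettnmo]
  4 Stop Lenition: no change — [kettnmo]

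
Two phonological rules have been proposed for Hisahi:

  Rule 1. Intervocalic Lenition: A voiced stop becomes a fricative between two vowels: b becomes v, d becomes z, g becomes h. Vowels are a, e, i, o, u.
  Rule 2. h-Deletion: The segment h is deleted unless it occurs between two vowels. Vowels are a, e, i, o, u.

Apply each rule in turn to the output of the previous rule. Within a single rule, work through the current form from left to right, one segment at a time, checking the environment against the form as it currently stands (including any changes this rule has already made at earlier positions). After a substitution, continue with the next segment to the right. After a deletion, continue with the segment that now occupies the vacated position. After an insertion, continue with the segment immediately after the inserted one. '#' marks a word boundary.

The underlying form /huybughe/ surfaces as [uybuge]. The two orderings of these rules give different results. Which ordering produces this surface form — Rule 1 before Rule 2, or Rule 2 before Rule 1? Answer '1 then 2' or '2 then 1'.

Order 1 then 2:
  1 Intervocalic Lenition: no change — [huybughe]
  2 h-Deletion: [huybughe] → [uybuge]
  result: [uybuge]
Order 2 then 1:
  2 h-Deletion: [huybughe] → [uybuge]
  1 Intervocalic Lenition: [uybuge] → [uybuhe]
  result: [uybuhe]

1 then 2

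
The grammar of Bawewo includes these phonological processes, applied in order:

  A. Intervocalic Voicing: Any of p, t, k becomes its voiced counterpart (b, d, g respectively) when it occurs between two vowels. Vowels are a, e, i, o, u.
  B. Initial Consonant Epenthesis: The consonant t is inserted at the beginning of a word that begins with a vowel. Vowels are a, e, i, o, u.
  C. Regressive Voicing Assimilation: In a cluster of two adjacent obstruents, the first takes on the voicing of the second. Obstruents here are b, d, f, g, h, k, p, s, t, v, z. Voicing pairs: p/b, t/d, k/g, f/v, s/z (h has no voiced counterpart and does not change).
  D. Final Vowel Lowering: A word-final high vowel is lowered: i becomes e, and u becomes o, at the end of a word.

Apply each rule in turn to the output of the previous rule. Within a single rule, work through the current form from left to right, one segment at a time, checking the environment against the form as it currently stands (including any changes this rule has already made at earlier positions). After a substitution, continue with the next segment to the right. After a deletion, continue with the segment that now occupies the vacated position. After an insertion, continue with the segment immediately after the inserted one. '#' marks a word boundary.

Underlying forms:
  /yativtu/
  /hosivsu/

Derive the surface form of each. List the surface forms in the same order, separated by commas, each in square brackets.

/yativtu/:
  A Intervocalic Voicing: [yativtu] → [yadivtu]
  B Initial Consonant Epenthesis: no change — [yadivtu]
  C Regressive Voicing Assimilation: [yadivtu] → [yadiftu]
  D Final Vowel Lowering: [yadiftu] → [yadifto]
/hosivsu/:
  A Intervocalic Voicing: no change — [hosivsu]
  B Initial Consonant Epenthesis: no change — [hosivsu]
  C Regressive Voicing Assimilation: [hosivsu] → [hosifsu]
  D Final Vowel Lowering: [hosifsu] → [hosifso]

[yadifto], [hosifso]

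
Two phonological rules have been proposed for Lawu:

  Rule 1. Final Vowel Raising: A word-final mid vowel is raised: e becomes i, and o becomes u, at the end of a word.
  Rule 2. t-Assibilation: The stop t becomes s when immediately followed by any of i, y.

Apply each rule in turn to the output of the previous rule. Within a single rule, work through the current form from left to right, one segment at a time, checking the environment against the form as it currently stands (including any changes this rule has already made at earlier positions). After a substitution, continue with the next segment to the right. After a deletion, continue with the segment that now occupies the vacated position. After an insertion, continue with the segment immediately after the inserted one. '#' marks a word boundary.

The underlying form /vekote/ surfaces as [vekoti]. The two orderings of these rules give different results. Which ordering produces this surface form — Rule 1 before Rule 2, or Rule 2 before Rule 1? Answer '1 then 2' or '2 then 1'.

2 then 1

Order 1 then 2:
  1 Final Vowel Raising: [vekote] → [vekoti]
  2 t-Assibilation: [vekoti] → [vekosi]
  result: [vekosi]
Order 2 then 1:
  2 t-Assibilation: no change — [vekote]
  1 Final Vowel Raising: [vekote] → [vekoti]
  result: [vekoti]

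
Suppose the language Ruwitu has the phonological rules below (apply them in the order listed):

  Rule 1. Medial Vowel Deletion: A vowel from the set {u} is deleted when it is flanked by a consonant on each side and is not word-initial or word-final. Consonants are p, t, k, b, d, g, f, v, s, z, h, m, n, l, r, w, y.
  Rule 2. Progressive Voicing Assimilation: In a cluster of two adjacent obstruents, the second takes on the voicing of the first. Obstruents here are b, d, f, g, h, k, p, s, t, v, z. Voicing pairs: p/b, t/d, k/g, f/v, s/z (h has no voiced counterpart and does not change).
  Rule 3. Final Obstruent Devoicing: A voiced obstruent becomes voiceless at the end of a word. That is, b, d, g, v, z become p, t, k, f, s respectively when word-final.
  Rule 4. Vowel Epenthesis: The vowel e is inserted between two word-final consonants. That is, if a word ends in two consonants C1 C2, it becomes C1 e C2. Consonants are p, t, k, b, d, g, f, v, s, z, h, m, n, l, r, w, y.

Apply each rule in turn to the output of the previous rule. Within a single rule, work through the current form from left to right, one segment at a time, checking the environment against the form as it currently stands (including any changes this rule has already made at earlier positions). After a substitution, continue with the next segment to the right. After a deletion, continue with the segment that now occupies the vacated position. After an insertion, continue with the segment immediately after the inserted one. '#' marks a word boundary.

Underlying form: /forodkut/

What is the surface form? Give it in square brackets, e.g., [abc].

[forodget]

Rule 1 Medial Vowel Deletion: [forodkut] → [forodkt]
Rule 2 Progressive Voicing Assimilation: [forodkt] → [forodgd]
Rule 3 Final Obstruent Devoicing: [forodgd] → [forodgt]
Rule 4 Vowel Epenthesis: [forodgt] → [forodget]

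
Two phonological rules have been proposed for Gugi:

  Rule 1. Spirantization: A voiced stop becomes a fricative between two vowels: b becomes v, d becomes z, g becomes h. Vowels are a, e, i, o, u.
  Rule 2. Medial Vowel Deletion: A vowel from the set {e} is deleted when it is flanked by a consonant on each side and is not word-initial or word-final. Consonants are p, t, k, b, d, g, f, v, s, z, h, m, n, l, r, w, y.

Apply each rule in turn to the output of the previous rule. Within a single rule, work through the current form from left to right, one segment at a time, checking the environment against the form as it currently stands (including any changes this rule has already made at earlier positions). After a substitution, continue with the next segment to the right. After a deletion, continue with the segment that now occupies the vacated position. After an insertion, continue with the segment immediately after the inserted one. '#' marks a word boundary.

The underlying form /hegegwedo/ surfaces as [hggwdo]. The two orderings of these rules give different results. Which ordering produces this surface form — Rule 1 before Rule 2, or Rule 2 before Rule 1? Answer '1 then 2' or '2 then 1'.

Order 1 then 2:
  1 Spirantization: [hegegwedo] → [hehegwezo]
  2 Medial Vowel Deletion: [hehegwezo] → [hhgwzo]
  result: [hhgwzo]
Order 2 then 1:
  2 Medial Vowel Deletion: [hegegwedo] → [hggwdo]
  1 Spirantization: no change — [hggwdo]
  result: [hggwdo]

2 then 1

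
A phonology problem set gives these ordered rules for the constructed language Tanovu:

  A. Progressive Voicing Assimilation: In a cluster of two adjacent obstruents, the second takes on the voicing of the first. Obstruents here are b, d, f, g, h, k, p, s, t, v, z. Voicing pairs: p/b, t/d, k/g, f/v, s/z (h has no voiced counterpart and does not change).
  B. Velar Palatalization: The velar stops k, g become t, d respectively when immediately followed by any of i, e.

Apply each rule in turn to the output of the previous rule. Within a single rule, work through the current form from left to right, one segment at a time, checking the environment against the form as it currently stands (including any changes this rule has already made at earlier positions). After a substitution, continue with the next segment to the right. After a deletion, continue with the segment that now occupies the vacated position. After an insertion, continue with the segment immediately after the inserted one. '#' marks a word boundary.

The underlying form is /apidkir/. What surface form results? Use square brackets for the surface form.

A Progressive Voicing Assimilation: [apidkir] → [apidgir]
B Velar Palatalization: [apidgir] → [apiddir]

[apiddir]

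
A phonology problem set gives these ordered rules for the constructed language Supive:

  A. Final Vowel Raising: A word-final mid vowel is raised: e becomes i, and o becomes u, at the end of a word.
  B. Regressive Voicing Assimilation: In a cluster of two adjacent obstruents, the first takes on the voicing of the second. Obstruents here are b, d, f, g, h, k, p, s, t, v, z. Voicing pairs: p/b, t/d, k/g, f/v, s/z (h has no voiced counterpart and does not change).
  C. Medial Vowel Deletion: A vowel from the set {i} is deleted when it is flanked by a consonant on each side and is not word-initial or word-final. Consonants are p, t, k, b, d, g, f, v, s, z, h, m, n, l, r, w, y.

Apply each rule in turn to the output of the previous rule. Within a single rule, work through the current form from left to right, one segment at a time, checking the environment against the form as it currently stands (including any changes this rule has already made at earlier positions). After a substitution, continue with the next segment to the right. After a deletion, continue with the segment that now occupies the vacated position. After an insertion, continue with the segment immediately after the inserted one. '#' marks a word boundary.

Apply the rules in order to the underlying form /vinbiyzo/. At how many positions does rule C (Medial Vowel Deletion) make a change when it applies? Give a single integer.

2

A Final Vowel Raising: [vinbiyzo] → [vinbiyzu]
B Regressive Voicing Assimilation: no change — [vinbiyzu]
C Medial Vowel Deletion: [vinbiyzu] → [vnbyzu]
Rule C changed 2 position(s).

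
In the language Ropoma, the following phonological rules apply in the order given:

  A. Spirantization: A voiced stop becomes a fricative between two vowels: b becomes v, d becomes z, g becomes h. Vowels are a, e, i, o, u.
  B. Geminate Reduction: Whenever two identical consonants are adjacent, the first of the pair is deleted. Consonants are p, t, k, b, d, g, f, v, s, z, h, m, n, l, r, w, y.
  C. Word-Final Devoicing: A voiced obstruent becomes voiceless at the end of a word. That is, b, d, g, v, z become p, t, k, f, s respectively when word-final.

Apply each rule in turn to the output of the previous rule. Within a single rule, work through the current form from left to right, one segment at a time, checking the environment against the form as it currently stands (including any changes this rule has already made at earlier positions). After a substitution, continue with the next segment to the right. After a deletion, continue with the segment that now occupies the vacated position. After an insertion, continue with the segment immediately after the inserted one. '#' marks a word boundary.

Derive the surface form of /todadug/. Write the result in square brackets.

A Spirantization: [todadug] → [tozazug]
B Geminate Reduction: no change — [tozazug]
C Word-Final Devoicing: [tozazug] → [tozazuk]

[tozazuk]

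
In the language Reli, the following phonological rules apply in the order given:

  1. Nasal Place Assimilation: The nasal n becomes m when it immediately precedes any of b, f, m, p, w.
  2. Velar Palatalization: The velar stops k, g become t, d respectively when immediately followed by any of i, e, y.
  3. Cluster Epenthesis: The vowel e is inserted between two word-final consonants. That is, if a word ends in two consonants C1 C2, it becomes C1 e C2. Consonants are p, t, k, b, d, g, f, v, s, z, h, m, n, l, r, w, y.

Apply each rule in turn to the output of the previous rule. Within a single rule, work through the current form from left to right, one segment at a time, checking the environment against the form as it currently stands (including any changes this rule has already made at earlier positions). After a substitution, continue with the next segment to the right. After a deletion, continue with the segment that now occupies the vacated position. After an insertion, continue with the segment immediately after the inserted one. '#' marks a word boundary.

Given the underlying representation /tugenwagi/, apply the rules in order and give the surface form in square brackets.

1 Nasal Place Assimilation: [tugenwagi] → [tugemwagi]
2 Velar Palatalization: [tugemwagi] → [tudemwadi]
3 Cluster Epenthesis: no change — [tudemwadi]

[tudemwadi]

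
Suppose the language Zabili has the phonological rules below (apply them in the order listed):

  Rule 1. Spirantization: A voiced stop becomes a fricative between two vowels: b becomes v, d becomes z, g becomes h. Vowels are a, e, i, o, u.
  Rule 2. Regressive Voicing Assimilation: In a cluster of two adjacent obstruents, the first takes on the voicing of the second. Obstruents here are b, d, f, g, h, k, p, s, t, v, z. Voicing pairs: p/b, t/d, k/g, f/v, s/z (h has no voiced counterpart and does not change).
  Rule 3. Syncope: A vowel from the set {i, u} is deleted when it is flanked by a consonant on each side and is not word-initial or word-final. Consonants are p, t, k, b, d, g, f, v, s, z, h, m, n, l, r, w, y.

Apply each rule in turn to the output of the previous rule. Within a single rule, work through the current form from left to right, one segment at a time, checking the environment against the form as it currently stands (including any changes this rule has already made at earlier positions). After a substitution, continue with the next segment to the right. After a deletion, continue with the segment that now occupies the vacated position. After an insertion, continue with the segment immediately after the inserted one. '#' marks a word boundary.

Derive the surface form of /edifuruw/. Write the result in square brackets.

[ezfrw]

Rule 1 Spirantization: [edifuruw] → [ezifuruw]
Rule 2 Regressive Voicing Assimilation: no change — [ezifuruw]
Rule 3 Syncope: [ezifuruw] → [ezfrw]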